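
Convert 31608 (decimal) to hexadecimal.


Divide by 16 repeatedly:
31608 ÷ 16 = 1975 remainder 8 (8)
1975 ÷ 16 = 123 remainder 7 (7)
123 ÷ 16 = 7 remainder 11 (B)
7 ÷ 16 = 0 remainder 7 (7)
Reading remainders bottom-up:
= 0x7B78


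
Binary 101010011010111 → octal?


Group into 3-bit groups: 101010011010111
  101 = 5
  010 = 2
  011 = 3
  010 = 2
  111 = 7
= 0o52327


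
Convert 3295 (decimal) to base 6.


Divide by 6 repeatedly:
3295 ÷ 6 = 549 remainder 1
549 ÷ 6 = 91 remainder 3
91 ÷ 6 = 15 remainder 1
15 ÷ 6 = 2 remainder 3
2 ÷ 6 = 0 remainder 2
Reading remainders bottom-up:
= 23131


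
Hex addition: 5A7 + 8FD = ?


Align and add column by column (LSB to MSB, each column mod 16 with carry):
  05A7
+ 08FD
  ----
  col 0: 7(7) + D(13) + 0 (carry in) = 20 → 4(4), carry out 1
  col 1: A(10) + F(15) + 1 (carry in) = 26 → A(10), carry out 1
  col 2: 5(5) + 8(8) + 1 (carry in) = 14 → E(14), carry out 0
  col 3: 0(0) + 0(0) + 0 (carry in) = 0 → 0(0), carry out 0
Reading digits MSB→LSB: 0EA4
Strip leading zeros: EA4
= 0xEA4


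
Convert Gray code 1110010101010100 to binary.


Gray code: 1110010101010100
MSB stays the same: 1
Each subsequent bit = prev_binary XOR current_gray:
  B[1] = 1 XOR 1 = 0
  B[2] = 0 XOR 1 = 1
  B[3] = 1 XOR 0 = 1
  B[4] = 1 XOR 0 = 1
  B[5] = 1 XOR 1 = 0
  B[6] = 0 XOR 0 = 0
  B[7] = 0 XOR 1 = 1
  B[8] = 1 XOR 0 = 1
  B[9] = 1 XOR 1 = 0
  B[10] = 0 XOR 0 = 0
  B[11] = 0 XOR 1 = 1
  B[12] = 1 XOR 0 = 1
  B[13] = 1 XOR 1 = 0
  B[14] = 0 XOR 0 = 0
  B[15] = 0 XOR 0 = 0
= 1011100110011000 (47512 decimal)


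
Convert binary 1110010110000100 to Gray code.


Binary: 1110010110000100
Gray code: G = B XOR (B >> 1)
B >> 1 = 0111001011000010
1110010110000100 XOR 0111001011000010:
  1 XOR 0 = 1
  1 XOR 1 = 0
  1 XOR 1 = 0
  0 XOR 1 = 1
  0 XOR 0 = 0
  1 XOR 0 = 1
  0 XOR 1 = 1
  1 XOR 0 = 1
  1 XOR 1 = 0
  0 XOR 1 = 1
  0 XOR 0 = 0
  0 XOR 0 = 0
  0 XOR 0 = 0
  1 XOR 0 = 1
  0 XOR 1 = 1
  0 XOR 0 = 0
= 1001011101000110


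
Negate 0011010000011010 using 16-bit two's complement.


Original: 0011010000011010
Step 1 - Invert all bits: 1100101111100101
Step 2 - Add 1: 1100101111100101 + 1
= 1100101111100110 (represents -13338)


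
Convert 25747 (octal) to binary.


Each octal digit → 3 binary bits:
  2 = 010
  5 = 101
  7 = 111
  4 = 100
  7 = 111
Concatenate: 010 101 111 100 111
= 010101111100111


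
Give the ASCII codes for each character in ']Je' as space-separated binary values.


String: ']Je'  (3 characters)
Per-character ASCII lookup:
  ']': special character: ']' = 93 → 1011101
  'J': uppercase starts at 65: 'J' = 65 + 9 = 74 → 1001010
  'e': lowercase starts at 97: 'e' = 97 + 4 = 101 → 1100101
= 1011101 1001010 1100101


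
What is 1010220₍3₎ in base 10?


Positional values (base 3):
  0 × 3^0 = 0 × 1 = 0
  2 × 3^1 = 2 × 3 = 6
  2 × 3^2 = 2 × 9 = 18
  0 × 3^3 = 0 × 27 = 0
  1 × 3^4 = 1 × 81 = 81
  0 × 3^5 = 0 × 243 = 0
  1 × 3^6 = 1 × 729 = 729
Sum = 0 + 6 + 18 + 0 + 81 + 0 + 729
= 834


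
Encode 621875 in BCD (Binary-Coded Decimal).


Each digit → 4-bit binary:
  6 → 0110
  2 → 0010
  1 → 0001
  8 → 1000
  7 → 0111
  5 → 0101
= 0110 0010 0001 1000 0111 0101


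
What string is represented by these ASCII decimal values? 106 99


Codes (decimal): 106 99
Per-code ASCII lookup:
  106  (range 97-122: lowercase, 106 - 97 = 9) → 'j'
  99  (range 97-122: lowercase, 99 - 97 = 2) → 'c'
= 'jc'


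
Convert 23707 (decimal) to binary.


Divide by 2 repeatedly:
23707 ÷ 2 = 11853 remainder 1
11853 ÷ 2 = 5926 remainder 1
5926 ÷ 2 = 2963 remainder 0
2963 ÷ 2 = 1481 remainder 1
1481 ÷ 2 = 740 remainder 1
740 ÷ 2 = 370 remainder 0
370 ÷ 2 = 185 remainder 0
185 ÷ 2 = 92 remainder 1
92 ÷ 2 = 46 remainder 0
46 ÷ 2 = 23 remainder 0
23 ÷ 2 = 11 remainder 1
11 ÷ 2 = 5 remainder 1
5 ÷ 2 = 2 remainder 1
2 ÷ 2 = 1 remainder 0
1 ÷ 2 = 0 remainder 1
Reading remainders bottom-up:
= 101110010011011


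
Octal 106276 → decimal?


Positional values:
Position 0: 6 × 8^0 = 6
Position 1: 7 × 8^1 = 56
Position 2: 2 × 8^2 = 128
Position 3: 6 × 8^3 = 3072
Position 4: 0 × 8^4 = 0
Position 5: 1 × 8^5 = 32768
Sum = 6 + 56 + 128 + 3072 + 0 + 32768
= 36030


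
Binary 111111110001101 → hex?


Group into 4-bit nibbles: 0111111110001101
  0111 = 7
  1111 = F
  1000 = 8
  1101 = D
= 0x7F8D


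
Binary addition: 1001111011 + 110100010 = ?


Align and add column by column (LSB to MSB, carry propagating):
  01001111011
+ 00110100010
  -----------
  col 0: 1 + 0 + 0 (carry in) = 1 → bit 1, carry out 0
  col 1: 1 + 1 + 0 (carry in) = 2 → bit 0, carry out 1
  col 2: 0 + 0 + 1 (carry in) = 1 → bit 1, carry out 0
  col 3: 1 + 0 + 0 (carry in) = 1 → bit 1, carry out 0
  col 4: 1 + 0 + 0 (carry in) = 1 → bit 1, carry out 0
  col 5: 1 + 1 + 0 (carry in) = 2 → bit 0, carry out 1
  col 6: 1 + 0 + 1 (carry in) = 2 → bit 0, carry out 1
  col 7: 0 + 1 + 1 (carry in) = 2 → bit 0, carry out 1
  col 8: 0 + 1 + 1 (carry in) = 2 → bit 0, carry out 1
  col 9: 1 + 0 + 1 (carry in) = 2 → bit 0, carry out 1
  col 10: 0 + 0 + 1 (carry in) = 1 → bit 1, carry out 0
Reading bits MSB→LSB: 10000011101
Strip leading zeros: 10000011101
= 10000011101


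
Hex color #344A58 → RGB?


Hex: #344A58
R = 34₁₆ = 52
G = 4A₁₆ = 74
B = 58₁₆ = 88
= RGB(52, 74, 88)


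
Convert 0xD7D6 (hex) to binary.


Each hex digit → 4 binary bits:
  D = 1101
  7 = 0111
  D = 1101
  6 = 0110
Concatenate: 1101 0111 1101 0110
= 1101011111010110


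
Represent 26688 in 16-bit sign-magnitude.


Sign bit: 0 (positive)
Magnitude: 26688 = 110100001000000
= 0110100001000000


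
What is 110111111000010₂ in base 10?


Positional values:
Bit 1: 1 × 2^1 = 2
Bit 6: 1 × 2^6 = 64
Bit 7: 1 × 2^7 = 128
Bit 8: 1 × 2^8 = 256
Bit 9: 1 × 2^9 = 512
Bit 10: 1 × 2^10 = 1024
Bit 11: 1 × 2^11 = 2048
Bit 13: 1 × 2^13 = 8192
Bit 14: 1 × 2^14 = 16384
Sum = 2 + 64 + 128 + 256 + 512 + 1024 + 2048 + 8192 + 16384
= 28610


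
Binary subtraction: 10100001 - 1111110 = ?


Align and subtract column by column (LSB to MSB, borrowing when needed):
  10100001
- 01111110
  --------
  col 0: (1 - 0 borrow-in) - 0 → 1 - 0 = 1, borrow out 0
  col 1: (0 - 0 borrow-in) - 1 → borrow from next column: (0+2) - 1 = 1, borrow out 1
  col 2: (0 - 1 borrow-in) - 1 → borrow from next column: (-1+2) - 1 = 0, borrow out 1
  col 3: (0 - 1 borrow-in) - 1 → borrow from next column: (-1+2) - 1 = 0, borrow out 1
  col 4: (0 - 1 borrow-in) - 1 → borrow from next column: (-1+2) - 1 = 0, borrow out 1
  col 5: (1 - 1 borrow-in) - 1 → borrow from next column: (0+2) - 1 = 1, borrow out 1
  col 6: (0 - 1 borrow-in) - 1 → borrow from next column: (-1+2) - 1 = 0, borrow out 1
  col 7: (1 - 1 borrow-in) - 0 → 0 - 0 = 0, borrow out 0
Reading bits MSB→LSB: 00100011
Strip leading zeros: 100011
= 100011


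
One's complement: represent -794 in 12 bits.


Original: 001100011010
Invert all bits:
  bit 0: 0 → 1
  bit 1: 0 → 1
  bit 2: 1 → 0
  bit 3: 1 → 0
  bit 4: 0 → 1
  bit 5: 0 → 1
  bit 6: 0 → 1
  bit 7: 1 → 0
  bit 8: 1 → 0
  bit 9: 0 → 1
  bit 10: 1 → 0
  bit 11: 0 → 1
= 110011100101


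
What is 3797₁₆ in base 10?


Positional values:
Position 0: 7 × 16^0 = 7 × 1 = 7
Position 1: 9 × 16^1 = 9 × 16 = 144
Position 2: 7 × 16^2 = 7 × 256 = 1792
Position 3: 3 × 16^3 = 3 × 4096 = 12288
Sum = 7 + 144 + 1792 + 12288
= 14231


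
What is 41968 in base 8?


Divide by 8 repeatedly:
41968 ÷ 8 = 5246 remainder 0
5246 ÷ 8 = 655 remainder 6
655 ÷ 8 = 81 remainder 7
81 ÷ 8 = 10 remainder 1
10 ÷ 8 = 1 remainder 2
1 ÷ 8 = 0 remainder 1
Reading remainders bottom-up:
= 0o121760


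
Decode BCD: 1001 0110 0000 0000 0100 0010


Each 4-bit group → digit:
  1001 → 9
  0110 → 6
  0000 → 0
  0000 → 0
  0100 → 4
  0010 → 2
= 960042


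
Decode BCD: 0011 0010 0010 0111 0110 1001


Each 4-bit group → digit:
  0011 → 3
  0010 → 2
  0010 → 2
  0111 → 7
  0110 → 6
  1001 → 9
= 322769


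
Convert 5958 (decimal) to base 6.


Divide by 6 repeatedly:
5958 ÷ 6 = 993 remainder 0
993 ÷ 6 = 165 remainder 3
165 ÷ 6 = 27 remainder 3
27 ÷ 6 = 4 remainder 3
4 ÷ 6 = 0 remainder 4
Reading remainders bottom-up:
= 43330


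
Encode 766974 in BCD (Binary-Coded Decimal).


Each digit → 4-bit binary:
  7 → 0111
  6 → 0110
  6 → 0110
  9 → 1001
  7 → 0111
  4 → 0100
= 0111 0110 0110 1001 0111 0100


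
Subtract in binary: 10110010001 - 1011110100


Align and subtract column by column (LSB to MSB, borrowing when needed):
  10110010001
- 01011110100
  -----------
  col 0: (1 - 0 borrow-in) - 0 → 1 - 0 = 1, borrow out 0
  col 1: (0 - 0 borrow-in) - 0 → 0 - 0 = 0, borrow out 0
  col 2: (0 - 0 borrow-in) - 1 → borrow from next column: (0+2) - 1 = 1, borrow out 1
  col 3: (0 - 1 borrow-in) - 0 → borrow from next column: (-1+2) - 0 = 1, borrow out 1
  col 4: (1 - 1 borrow-in) - 1 → borrow from next column: (0+2) - 1 = 1, borrow out 1
  col 5: (0 - 1 borrow-in) - 1 → borrow from next column: (-1+2) - 1 = 0, borrow out 1
  col 6: (0 - 1 borrow-in) - 1 → borrow from next column: (-1+2) - 1 = 0, borrow out 1
  col 7: (1 - 1 borrow-in) - 1 → borrow from next column: (0+2) - 1 = 1, borrow out 1
  col 8: (1 - 1 borrow-in) - 0 → 0 - 0 = 0, borrow out 0
  col 9: (0 - 0 borrow-in) - 1 → borrow from next column: (0+2) - 1 = 1, borrow out 1
  col 10: (1 - 1 borrow-in) - 0 → 0 - 0 = 0, borrow out 0
Reading bits MSB→LSB: 01010011101
Strip leading zeros: 1010011101
= 1010011101


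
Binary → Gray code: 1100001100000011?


Binary: 1100001100000011
Gray code: G = B XOR (B >> 1)
B >> 1 = 0110000110000001
1100001100000011 XOR 0110000110000001:
  1 XOR 0 = 1
  1 XOR 1 = 0
  0 XOR 1 = 1
  0 XOR 0 = 0
  0 XOR 0 = 0
  0 XOR 0 = 0
  1 XOR 0 = 1
  1 XOR 1 = 0
  0 XOR 1 = 1
  0 XOR 0 = 0
  0 XOR 0 = 0
  0 XOR 0 = 0
  0 XOR 0 = 0
  0 XOR 0 = 0
  1 XOR 0 = 1
  1 XOR 1 = 0
= 1010001010000010


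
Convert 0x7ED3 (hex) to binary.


Each hex digit → 4 binary bits:
  7 = 0111
  E = 1110
  D = 1101
  3 = 0011
Concatenate: 0111 1110 1101 0011
= 0111111011010011


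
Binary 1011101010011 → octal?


Group into 3-bit groups: 001011101010011
  001 = 1
  011 = 3
  101 = 5
  010 = 2
  011 = 3
= 0o13523


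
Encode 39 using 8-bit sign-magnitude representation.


Sign bit: 0 (positive)
Magnitude: 39 = 0100111
= 00100111


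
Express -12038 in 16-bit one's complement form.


Original: 0010111100000110
Invert all bits:
  bit 0: 0 → 1
  bit 1: 0 → 1
  bit 2: 1 → 0
  bit 3: 0 → 1
  bit 4: 1 → 0
  bit 5: 1 → 0
  bit 6: 1 → 0
  bit 7: 1 → 0
  bit 8: 0 → 1
  bit 9: 0 → 1
  bit 10: 0 → 1
  bit 11: 0 → 1
  bit 12: 0 → 1
  bit 13: 1 → 0
  bit 14: 1 → 0
  bit 15: 0 → 1
= 1101000011111001


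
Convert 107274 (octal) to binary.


Each octal digit → 3 binary bits:
  1 = 001
  0 = 000
  7 = 111
  2 = 010
  7 = 111
  4 = 100
Concatenate: 001 000 111 010 111 100
= 001000111010111100


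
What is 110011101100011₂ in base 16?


Group into 4-bit nibbles: 0110011101100011
  0110 = 6
  0111 = 7
  0110 = 6
  0011 = 3
= 0x6763


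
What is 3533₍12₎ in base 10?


Positional values (base 12):
  3 × 12^0 = 3 × 1 = 3
  3 × 12^1 = 3 × 12 = 36
  5 × 12^2 = 5 × 144 = 720
  3 × 12^3 = 3 × 1728 = 5184
Sum = 3 + 36 + 720 + 5184
= 5943


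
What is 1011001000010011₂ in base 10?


Positional values:
Bit 0: 1 × 2^0 = 1
Bit 1: 1 × 2^1 = 2
Bit 4: 1 × 2^4 = 16
Bit 9: 1 × 2^9 = 512
Bit 12: 1 × 2^12 = 4096
Bit 13: 1 × 2^13 = 8192
Bit 15: 1 × 2^15 = 32768
Sum = 1 + 2 + 16 + 512 + 4096 + 8192 + 32768
= 45587


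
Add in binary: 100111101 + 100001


Align and add column by column (LSB to MSB, carry propagating):
  0100111101
+ 0000100001
  ----------
  col 0: 1 + 1 + 0 (carry in) = 2 → bit 0, carry out 1
  col 1: 0 + 0 + 1 (carry in) = 1 → bit 1, carry out 0
  col 2: 1 + 0 + 0 (carry in) = 1 → bit 1, carry out 0
  col 3: 1 + 0 + 0 (carry in) = 1 → bit 1, carry out 0
  col 4: 1 + 0 + 0 (carry in) = 1 → bit 1, carry out 0
  col 5: 1 + 1 + 0 (carry in) = 2 → bit 0, carry out 1
  col 6: 0 + 0 + 1 (carry in) = 1 → bit 1, carry out 0
  col 7: 0 + 0 + 0 (carry in) = 0 → bit 0, carry out 0
  col 8: 1 + 0 + 0 (carry in) = 1 → bit 1, carry out 0
  col 9: 0 + 0 + 0 (carry in) = 0 → bit 0, carry out 0
Reading bits MSB→LSB: 0101011110
Strip leading zeros: 101011110
= 101011110


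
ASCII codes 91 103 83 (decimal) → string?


Codes (decimal): 91 103 83
Per-code ASCII lookup:
  91  (special character) → '['
  103  (range 97-122: lowercase, 103 - 97 = 6) → 'g'
  83  (range 65-90: uppercase, 83 - 65 = 18) → 'S'
= '[gS'


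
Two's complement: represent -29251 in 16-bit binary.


Original: 0111001001000011
Step 1 - Invert all bits: 1000110110111100
Step 2 - Add 1: 1000110110111100 + 1
= 1000110110111101 (represents -29251)


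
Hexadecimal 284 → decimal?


Positional values:
Position 0: 4 × 16^0 = 4 × 1 = 4
Position 1: 8 × 16^1 = 8 × 16 = 128
Position 2: 2 × 16^2 = 2 × 256 = 512
Sum = 4 + 128 + 512
= 644


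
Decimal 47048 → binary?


Divide by 2 repeatedly:
47048 ÷ 2 = 23524 remainder 0
23524 ÷ 2 = 11762 remainder 0
11762 ÷ 2 = 5881 remainder 0
5881 ÷ 2 = 2940 remainder 1
2940 ÷ 2 = 1470 remainder 0
1470 ÷ 2 = 735 remainder 0
735 ÷ 2 = 367 remainder 1
367 ÷ 2 = 183 remainder 1
183 ÷ 2 = 91 remainder 1
91 ÷ 2 = 45 remainder 1
45 ÷ 2 = 22 remainder 1
22 ÷ 2 = 11 remainder 0
11 ÷ 2 = 5 remainder 1
5 ÷ 2 = 2 remainder 1
2 ÷ 2 = 1 remainder 0
1 ÷ 2 = 0 remainder 1
Reading remainders bottom-up:
= 1011011111001000


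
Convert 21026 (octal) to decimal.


Positional values:
Position 0: 6 × 8^0 = 6
Position 1: 2 × 8^1 = 16
Position 2: 0 × 8^2 = 0
Position 3: 1 × 8^3 = 512
Position 4: 2 × 8^4 = 8192
Sum = 6 + 16 + 0 + 512 + 8192
= 8726


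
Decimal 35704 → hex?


Divide by 16 repeatedly:
35704 ÷ 16 = 2231 remainder 8 (8)
2231 ÷ 16 = 139 remainder 7 (7)
139 ÷ 16 = 8 remainder 11 (B)
8 ÷ 16 = 0 remainder 8 (8)
Reading remainders bottom-up:
= 0x8B78


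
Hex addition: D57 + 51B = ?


Align and add column by column (LSB to MSB, each column mod 16 with carry):
  0D57
+ 051B
  ----
  col 0: 7(7) + B(11) + 0 (carry in) = 18 → 2(2), carry out 1
  col 1: 5(5) + 1(1) + 1 (carry in) = 7 → 7(7), carry out 0
  col 2: D(13) + 5(5) + 0 (carry in) = 18 → 2(2), carry out 1
  col 3: 0(0) + 0(0) + 1 (carry in) = 1 → 1(1), carry out 0
Reading digits MSB→LSB: 1272
Strip leading zeros: 1272
= 0x1272


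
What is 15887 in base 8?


Divide by 8 repeatedly:
15887 ÷ 8 = 1985 remainder 7
1985 ÷ 8 = 248 remainder 1
248 ÷ 8 = 31 remainder 0
31 ÷ 8 = 3 remainder 7
3 ÷ 8 = 0 remainder 3
Reading remainders bottom-up:
= 0o37017


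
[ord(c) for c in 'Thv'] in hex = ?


String: 'Thv'  (3 characters)
Per-character ASCII lookup:
  'T': uppercase starts at 65: 'T' = 65 + 19 = 84 → 0x54
  'h': lowercase starts at 97: 'h' = 97 + 7 = 104 → 0x68
  'v': lowercase starts at 97: 'v' = 97 + 21 = 118 → 0x76
= 0x54 0x68 0x76


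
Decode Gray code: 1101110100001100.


Gray code: 1101110100001100
MSB stays the same: 1
Each subsequent bit = prev_binary XOR current_gray:
  B[1] = 1 XOR 1 = 0
  B[2] = 0 XOR 0 = 0
  B[3] = 0 XOR 1 = 1
  B[4] = 1 XOR 1 = 0
  B[5] = 0 XOR 1 = 1
  B[6] = 1 XOR 0 = 1
  B[7] = 1 XOR 1 = 0
  B[8] = 0 XOR 0 = 0
  B[9] = 0 XOR 0 = 0
  B[10] = 0 XOR 0 = 0
  B[11] = 0 XOR 0 = 0
  B[12] = 0 XOR 1 = 1
  B[13] = 1 XOR 1 = 0
  B[14] = 0 XOR 0 = 0
  B[15] = 0 XOR 0 = 0
= 1001011000001000 (38408 decimal)


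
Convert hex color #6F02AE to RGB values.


Hex: #6F02AE
R = 6F₁₆ = 111
G = 02₁₆ = 2
B = AE₁₆ = 174
= RGB(111, 2, 174)


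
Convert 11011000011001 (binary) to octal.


Group into 3-bit groups: 011011000011001
  011 = 3
  011 = 3
  000 = 0
  011 = 3
  001 = 1
= 0o33031


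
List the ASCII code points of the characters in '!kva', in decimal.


String: '!kva'  (4 characters)
Per-character ASCII lookup:
  '!': special character: '!' = 33
  'k': lowercase starts at 97: 'k' = 97 + 10 = 107
  'v': lowercase starts at 97: 'v' = 97 + 21 = 118
  'a': lowercase starts at 97: 'a' = 97 + 0 = 97
= 33 107 118 97


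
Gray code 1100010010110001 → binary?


Gray code: 1100010010110001
MSB stays the same: 1
Each subsequent bit = prev_binary XOR current_gray:
  B[1] = 1 XOR 1 = 0
  B[2] = 0 XOR 0 = 0
  B[3] = 0 XOR 0 = 0
  B[4] = 0 XOR 0 = 0
  B[5] = 0 XOR 1 = 1
  B[6] = 1 XOR 0 = 1
  B[7] = 1 XOR 0 = 1
  B[8] = 1 XOR 1 = 0
  B[9] = 0 XOR 0 = 0
  B[10] = 0 XOR 1 = 1
  B[11] = 1 XOR 1 = 0
  B[12] = 0 XOR 0 = 0
  B[13] = 0 XOR 0 = 0
  B[14] = 0 XOR 0 = 0
  B[15] = 0 XOR 1 = 1
= 1000011100100001 (34593 decimal)


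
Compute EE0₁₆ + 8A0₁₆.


Align and add column by column (LSB to MSB, each column mod 16 with carry):
  0EE0
+ 08A0
  ----
  col 0: 0(0) + 0(0) + 0 (carry in) = 0 → 0(0), carry out 0
  col 1: E(14) + A(10) + 0 (carry in) = 24 → 8(8), carry out 1
  col 2: E(14) + 8(8) + 1 (carry in) = 23 → 7(7), carry out 1
  col 3: 0(0) + 0(0) + 1 (carry in) = 1 → 1(1), carry out 0
Reading digits MSB→LSB: 1780
Strip leading zeros: 1780
= 0x1780


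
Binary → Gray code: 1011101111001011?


Binary: 1011101111001011
Gray code: G = B XOR (B >> 1)
B >> 1 = 0101110111100101
1011101111001011 XOR 0101110111100101:
  1 XOR 0 = 1
  0 XOR 1 = 1
  1 XOR 0 = 1
  1 XOR 1 = 0
  1 XOR 1 = 0
  0 XOR 1 = 1
  1 XOR 0 = 1
  1 XOR 1 = 0
  1 XOR 1 = 0
  1 XOR 1 = 0
  0 XOR 1 = 1
  0 XOR 0 = 0
  1 XOR 0 = 1
  0 XOR 1 = 1
  1 XOR 0 = 1
  1 XOR 1 = 0
= 1110011000101110


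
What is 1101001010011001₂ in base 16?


Group into 4-bit nibbles: 1101001010011001
  1101 = D
  0010 = 2
  1001 = 9
  1001 = 9
= 0xD299


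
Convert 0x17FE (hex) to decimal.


Positional values:
Position 0: E × 16^0 = 14 × 1 = 14
Position 1: F × 16^1 = 15 × 16 = 240
Position 2: 7 × 16^2 = 7 × 256 = 1792
Position 3: 1 × 16^3 = 1 × 4096 = 4096
Sum = 14 + 240 + 1792 + 4096
= 6142


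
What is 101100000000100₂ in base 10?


Positional values:
Bit 2: 1 × 2^2 = 4
Bit 11: 1 × 2^11 = 2048
Bit 12: 1 × 2^12 = 4096
Bit 14: 1 × 2^14 = 16384
Sum = 4 + 2048 + 4096 + 16384
= 22532


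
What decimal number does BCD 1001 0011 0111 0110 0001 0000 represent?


Each 4-bit group → digit:
  1001 → 9
  0011 → 3
  0111 → 7
  0110 → 6
  0001 → 1
  0000 → 0
= 937610


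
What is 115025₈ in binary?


Each octal digit → 3 binary bits:
  1 = 001
  1 = 001
  5 = 101
  0 = 000
  2 = 010
  5 = 101
Concatenate: 001 001 101 000 010 101
= 001001101000010101


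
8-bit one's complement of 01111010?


Original: 01111010
Invert all bits:
  bit 0: 0 → 1
  bit 1: 1 → 0
  bit 2: 1 → 0
  bit 3: 1 → 0
  bit 4: 1 → 0
  bit 5: 0 → 1
  bit 6: 1 → 0
  bit 7: 0 → 1
= 10000101


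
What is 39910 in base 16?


Divide by 16 repeatedly:
39910 ÷ 16 = 2494 remainder 6 (6)
2494 ÷ 16 = 155 remainder 14 (E)
155 ÷ 16 = 9 remainder 11 (B)
9 ÷ 16 = 0 remainder 9 (9)
Reading remainders bottom-up:
= 0x9BE6


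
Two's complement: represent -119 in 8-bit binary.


Original: 01110111
Step 1 - Invert all bits: 10001000
Step 2 - Add 1: 10001000 + 1
= 10001001 (represents -119)


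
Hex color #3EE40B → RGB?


Hex: #3EE40B
R = 3E₁₆ = 62
G = E4₁₆ = 228
B = 0B₁₆ = 11
= RGB(62, 228, 11)


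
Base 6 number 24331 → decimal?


Positional values (base 6):
  1 × 6^0 = 1 × 1 = 1
  3 × 6^1 = 3 × 6 = 18
  3 × 6^2 = 3 × 36 = 108
  4 × 6^3 = 4 × 216 = 864
  2 × 6^4 = 2 × 1296 = 2592
Sum = 1 + 18 + 108 + 864 + 2592
= 3583


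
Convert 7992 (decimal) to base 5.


Divide by 5 repeatedly:
7992 ÷ 5 = 1598 remainder 2
1598 ÷ 5 = 319 remainder 3
319 ÷ 5 = 63 remainder 4
63 ÷ 5 = 12 remainder 3
12 ÷ 5 = 2 remainder 2
2 ÷ 5 = 0 remainder 2
Reading remainders bottom-up:
= 223432


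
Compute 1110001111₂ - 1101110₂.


Align and subtract column by column (LSB to MSB, borrowing when needed):
  1110001111
- 0001101110
  ----------
  col 0: (1 - 0 borrow-in) - 0 → 1 - 0 = 1, borrow out 0
  col 1: (1 - 0 borrow-in) - 1 → 1 - 1 = 0, borrow out 0
  col 2: (1 - 0 borrow-in) - 1 → 1 - 1 = 0, borrow out 0
  col 3: (1 - 0 borrow-in) - 1 → 1 - 1 = 0, borrow out 0
  col 4: (0 - 0 borrow-in) - 0 → 0 - 0 = 0, borrow out 0
  col 5: (0 - 0 borrow-in) - 1 → borrow from next column: (0+2) - 1 = 1, borrow out 1
  col 6: (0 - 1 borrow-in) - 1 → borrow from next column: (-1+2) - 1 = 0, borrow out 1
  col 7: (1 - 1 borrow-in) - 0 → 0 - 0 = 0, borrow out 0
  col 8: (1 - 0 borrow-in) - 0 → 1 - 0 = 1, borrow out 0
  col 9: (1 - 0 borrow-in) - 0 → 1 - 0 = 1, borrow out 0
Reading bits MSB→LSB: 1100100001
Strip leading zeros: 1100100001
= 1100100001


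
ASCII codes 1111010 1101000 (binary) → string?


Codes (binary): 1111010 1101000
Per-code ASCII lookup:
  1111010 = 122  (range 97-122: lowercase, 122 - 97 = 25) → 'z'
  1101000 = 104  (range 97-122: lowercase, 104 - 97 = 7) → 'h'
= 'zh'


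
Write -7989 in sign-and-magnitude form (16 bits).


Sign bit: 1 (negative)
Magnitude: 7989 = 001111100110101
= 1001111100110101


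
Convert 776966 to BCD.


Each digit → 4-bit binary:
  7 → 0111
  7 → 0111
  6 → 0110
  9 → 1001
  6 → 0110
  6 → 0110
= 0111 0111 0110 1001 0110 0110


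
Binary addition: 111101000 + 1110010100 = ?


Align and add column by column (LSB to MSB, carry propagating):
  00111101000
+ 01110010100
  -----------
  col 0: 0 + 0 + 0 (carry in) = 0 → bit 0, carry out 0
  col 1: 0 + 0 + 0 (carry in) = 0 → bit 0, carry out 0
  col 2: 0 + 1 + 0 (carry in) = 1 → bit 1, carry out 0
  col 3: 1 + 0 + 0 (carry in) = 1 → bit 1, carry out 0
  col 4: 0 + 1 + 0 (carry in) = 1 → bit 1, carry out 0
  col 5: 1 + 0 + 0 (carry in) = 1 → bit 1, carry out 0
  col 6: 1 + 0 + 0 (carry in) = 1 → bit 1, carry out 0
  col 7: 1 + 1 + 0 (carry in) = 2 → bit 0, carry out 1
  col 8: 1 + 1 + 1 (carry in) = 3 → bit 1, carry out 1
  col 9: 0 + 1 + 1 (carry in) = 2 → bit 0, carry out 1
  col 10: 0 + 0 + 1 (carry in) = 1 → bit 1, carry out 0
Reading bits MSB→LSB: 10101111100
Strip leading zeros: 10101111100
= 10101111100


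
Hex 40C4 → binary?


Each hex digit → 4 binary bits:
  4 = 0100
  0 = 0000
  C = 1100
  4 = 0100
Concatenate: 0100 0000 1100 0100
= 0100000011000100


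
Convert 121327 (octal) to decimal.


Positional values:
Position 0: 7 × 8^0 = 7
Position 1: 2 × 8^1 = 16
Position 2: 3 × 8^2 = 192
Position 3: 1 × 8^3 = 512
Position 4: 2 × 8^4 = 8192
Position 5: 1 × 8^5 = 32768
Sum = 7 + 16 + 192 + 512 + 8192 + 32768
= 41687


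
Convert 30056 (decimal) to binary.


Divide by 2 repeatedly:
30056 ÷ 2 = 15028 remainder 0
15028 ÷ 2 = 7514 remainder 0
7514 ÷ 2 = 3757 remainder 0
3757 ÷ 2 = 1878 remainder 1
1878 ÷ 2 = 939 remainder 0
939 ÷ 2 = 469 remainder 1
469 ÷ 2 = 234 remainder 1
234 ÷ 2 = 117 remainder 0
117 ÷ 2 = 58 remainder 1
58 ÷ 2 = 29 remainder 0
29 ÷ 2 = 14 remainder 1
14 ÷ 2 = 7 remainder 0
7 ÷ 2 = 3 remainder 1
3 ÷ 2 = 1 remainder 1
1 ÷ 2 = 0 remainder 1
Reading remainders bottom-up:
= 111010101101000


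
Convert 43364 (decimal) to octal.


Divide by 8 repeatedly:
43364 ÷ 8 = 5420 remainder 4
5420 ÷ 8 = 677 remainder 4
677 ÷ 8 = 84 remainder 5
84 ÷ 8 = 10 remainder 4
10 ÷ 8 = 1 remainder 2
1 ÷ 8 = 0 remainder 1
Reading remainders bottom-up:
= 0o124544


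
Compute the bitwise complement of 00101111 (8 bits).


Original: 00101111
Invert all bits:
  bit 0: 0 → 1
  bit 1: 0 → 1
  bit 2: 1 → 0
  bit 3: 0 → 1
  bit 4: 1 → 0
  bit 5: 1 → 0
  bit 6: 1 → 0
  bit 7: 1 → 0
= 11010000


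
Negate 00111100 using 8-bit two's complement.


Original: 00111100
Step 1 - Invert all bits: 11000011
Step 2 - Add 1: 11000011 + 1
= 11000100 (represents -60)


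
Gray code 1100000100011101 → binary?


Gray code: 1100000100011101
MSB stays the same: 1
Each subsequent bit = prev_binary XOR current_gray:
  B[1] = 1 XOR 1 = 0
  B[2] = 0 XOR 0 = 0
  B[3] = 0 XOR 0 = 0
  B[4] = 0 XOR 0 = 0
  B[5] = 0 XOR 0 = 0
  B[6] = 0 XOR 0 = 0
  B[7] = 0 XOR 1 = 1
  B[8] = 1 XOR 0 = 1
  B[9] = 1 XOR 0 = 1
  B[10] = 1 XOR 0 = 1
  B[11] = 1 XOR 1 = 0
  B[12] = 0 XOR 1 = 1
  B[13] = 1 XOR 1 = 0
  B[14] = 0 XOR 0 = 0
  B[15] = 0 XOR 1 = 1
= 1000000111101001 (33257 decimal)


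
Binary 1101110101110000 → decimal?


Positional values:
Bit 4: 1 × 2^4 = 16
Bit 5: 1 × 2^5 = 32
Bit 6: 1 × 2^6 = 64
Bit 8: 1 × 2^8 = 256
Bit 10: 1 × 2^10 = 1024
Bit 11: 1 × 2^11 = 2048
Bit 12: 1 × 2^12 = 4096
Bit 14: 1 × 2^14 = 16384
Bit 15: 1 × 2^15 = 32768
Sum = 16 + 32 + 64 + 256 + 1024 + 2048 + 4096 + 16384 + 32768
= 56688


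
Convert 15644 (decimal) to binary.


Divide by 2 repeatedly:
15644 ÷ 2 = 7822 remainder 0
7822 ÷ 2 = 3911 remainder 0
3911 ÷ 2 = 1955 remainder 1
1955 ÷ 2 = 977 remainder 1
977 ÷ 2 = 488 remainder 1
488 ÷ 2 = 244 remainder 0
244 ÷ 2 = 122 remainder 0
122 ÷ 2 = 61 remainder 0
61 ÷ 2 = 30 remainder 1
30 ÷ 2 = 15 remainder 0
15 ÷ 2 = 7 remainder 1
7 ÷ 2 = 3 remainder 1
3 ÷ 2 = 1 remainder 1
1 ÷ 2 = 0 remainder 1
Reading remainders bottom-up:
= 11110100011100


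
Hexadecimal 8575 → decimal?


Positional values:
Position 0: 5 × 16^0 = 5 × 1 = 5
Position 1: 7 × 16^1 = 7 × 16 = 112
Position 2: 5 × 16^2 = 5 × 256 = 1280
Position 3: 8 × 16^3 = 8 × 4096 = 32768
Sum = 5 + 112 + 1280 + 32768
= 34165


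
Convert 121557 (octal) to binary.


Each octal digit → 3 binary bits:
  1 = 001
  2 = 010
  1 = 001
  5 = 101
  5 = 101
  7 = 111
Concatenate: 001 010 001 101 101 111
= 001010001101101111


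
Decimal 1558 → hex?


Divide by 16 repeatedly:
1558 ÷ 16 = 97 remainder 6 (6)
97 ÷ 16 = 6 remainder 1 (1)
6 ÷ 16 = 0 remainder 6 (6)
Reading remainders bottom-up:
= 0x616


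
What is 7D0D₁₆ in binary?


Each hex digit → 4 binary bits:
  7 = 0111
  D = 1101
  0 = 0000
  D = 1101
Concatenate: 0111 1101 0000 1101
= 0111110100001101


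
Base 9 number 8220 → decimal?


Positional values (base 9):
  0 × 9^0 = 0 × 1 = 0
  2 × 9^1 = 2 × 9 = 18
  2 × 9^2 = 2 × 81 = 162
  8 × 9^3 = 8 × 729 = 5832
Sum = 0 + 18 + 162 + 5832
= 6012


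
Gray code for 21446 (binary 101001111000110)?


Binary: 101001111000110
Gray code: G = B XOR (B >> 1)
B >> 1 = 010100111100011
101001111000110 XOR 010100111100011:
  1 XOR 0 = 1
  0 XOR 1 = 1
  1 XOR 0 = 1
  0 XOR 1 = 1
  0 XOR 0 = 0
  1 XOR 0 = 1
  1 XOR 1 = 0
  1 XOR 1 = 0
  1 XOR 1 = 0
  0 XOR 1 = 1
  0 XOR 0 = 0
  0 XOR 0 = 0
  1 XOR 0 = 1
  1 XOR 1 = 0
  0 XOR 1 = 1
= 111101000100101


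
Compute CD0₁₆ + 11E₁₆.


Align and add column by column (LSB to MSB, each column mod 16 with carry):
  0CD0
+ 011E
  ----
  col 0: 0(0) + E(14) + 0 (carry in) = 14 → E(14), carry out 0
  col 1: D(13) + 1(1) + 0 (carry in) = 14 → E(14), carry out 0
  col 2: C(12) + 1(1) + 0 (carry in) = 13 → D(13), carry out 0
  col 3: 0(0) + 0(0) + 0 (carry in) = 0 → 0(0), carry out 0
Reading digits MSB→LSB: 0DEE
Strip leading zeros: DEE
= 0xDEE


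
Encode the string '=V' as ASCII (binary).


String: '=V'  (2 characters)
Per-character ASCII lookup:
  '=': special character: '=' = 61 → 111101
  'V': uppercase starts at 65: 'V' = 65 + 21 = 86 → 1010110
= 111101 1010110


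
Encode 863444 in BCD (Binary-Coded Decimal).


Each digit → 4-bit binary:
  8 → 1000
  6 → 0110
  3 → 0011
  4 → 0100
  4 → 0100
  4 → 0100
= 1000 0110 0011 0100 0100 0100


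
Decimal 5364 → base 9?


Divide by 9 repeatedly:
5364 ÷ 9 = 596 remainder 0
596 ÷ 9 = 66 remainder 2
66 ÷ 9 = 7 remainder 3
7 ÷ 9 = 0 remainder 7
Reading remainders bottom-up:
= 7320


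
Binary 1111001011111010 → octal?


Group into 3-bit groups: 001111001011111010
  001 = 1
  111 = 7
  001 = 1
  011 = 3
  111 = 7
  010 = 2
= 0o171372


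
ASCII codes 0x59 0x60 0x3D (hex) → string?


Codes (hex): 0x59 0x60 0x3D
Per-code ASCII lookup:
  0x59 = 89  (range 65-90: uppercase, 89 - 65 = 24) → 'Y'
  0x60 = 96  (special character) → '`'
  0x3D = 61  (special character) → '='
= 'Y`='


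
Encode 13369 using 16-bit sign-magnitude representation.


Sign bit: 0 (positive)
Magnitude: 13369 = 011010000111001
= 0011010000111001


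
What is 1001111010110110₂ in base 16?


Group into 4-bit nibbles: 1001111010110110
  1001 = 9
  1110 = E
  1011 = B
  0110 = 6
= 0x9EB6


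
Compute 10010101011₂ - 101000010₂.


Align and subtract column by column (LSB to MSB, borrowing when needed):
  10010101011
- 00101000010
  -----------
  col 0: (1 - 0 borrow-in) - 0 → 1 - 0 = 1, borrow out 0
  col 1: (1 - 0 borrow-in) - 1 → 1 - 1 = 0, borrow out 0
  col 2: (0 - 0 borrow-in) - 0 → 0 - 0 = 0, borrow out 0
  col 3: (1 - 0 borrow-in) - 0 → 1 - 0 = 1, borrow out 0
  col 4: (0 - 0 borrow-in) - 0 → 0 - 0 = 0, borrow out 0
  col 5: (1 - 0 borrow-in) - 0 → 1 - 0 = 1, borrow out 0
  col 6: (0 - 0 borrow-in) - 1 → borrow from next column: (0+2) - 1 = 1, borrow out 1
  col 7: (1 - 1 borrow-in) - 0 → 0 - 0 = 0, borrow out 0
  col 8: (0 - 0 borrow-in) - 1 → borrow from next column: (0+2) - 1 = 1, borrow out 1
  col 9: (0 - 1 borrow-in) - 0 → borrow from next column: (-1+2) - 0 = 1, borrow out 1
  col 10: (1 - 1 borrow-in) - 0 → 0 - 0 = 0, borrow out 0
Reading bits MSB→LSB: 01101101001
Strip leading zeros: 1101101001
= 1101101001


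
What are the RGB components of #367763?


Hex: #367763
R = 36₁₆ = 54
G = 77₁₆ = 119
B = 63₁₆ = 99
= RGB(54, 119, 99)


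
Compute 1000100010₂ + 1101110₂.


Align and add column by column (LSB to MSB, carry propagating):
  01000100010
+ 00001101110
  -----------
  col 0: 0 + 0 + 0 (carry in) = 0 → bit 0, carry out 0
  col 1: 1 + 1 + 0 (carry in) = 2 → bit 0, carry out 1
  col 2: 0 + 1 + 1 (carry in) = 2 → bit 0, carry out 1
  col 3: 0 + 1 + 1 (carry in) = 2 → bit 0, carry out 1
  col 4: 0 + 0 + 1 (carry in) = 1 → bit 1, carry out 0
  col 5: 1 + 1 + 0 (carry in) = 2 → bit 0, carry out 1
  col 6: 0 + 1 + 1 (carry in) = 2 → bit 0, carry out 1
  col 7: 0 + 0 + 1 (carry in) = 1 → bit 1, carry out 0
  col 8: 0 + 0 + 0 (carry in) = 0 → bit 0, carry out 0
  col 9: 1 + 0 + 0 (carry in) = 1 → bit 1, carry out 0
  col 10: 0 + 0 + 0 (carry in) = 0 → bit 0, carry out 0
Reading bits MSB→LSB: 01010010000
Strip leading zeros: 1010010000
= 1010010000


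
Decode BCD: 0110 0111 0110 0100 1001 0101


Each 4-bit group → digit:
  0110 → 6
  0111 → 7
  0110 → 6
  0100 → 4
  1001 → 9
  0101 → 5
= 676495


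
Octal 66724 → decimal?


Positional values:
Position 0: 4 × 8^0 = 4
Position 1: 2 × 8^1 = 16
Position 2: 7 × 8^2 = 448
Position 3: 6 × 8^3 = 3072
Position 4: 6 × 8^4 = 24576
Sum = 4 + 16 + 448 + 3072 + 24576
= 28116


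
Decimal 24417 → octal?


Divide by 8 repeatedly:
24417 ÷ 8 = 3052 remainder 1
3052 ÷ 8 = 381 remainder 4
381 ÷ 8 = 47 remainder 5
47 ÷ 8 = 5 remainder 7
5 ÷ 8 = 0 remainder 5
Reading remainders bottom-up:
= 0o57541


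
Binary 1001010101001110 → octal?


Group into 3-bit groups: 001001010101001110
  001 = 1
  001 = 1
  010 = 2
  101 = 5
  001 = 1
  110 = 6
= 0o112516


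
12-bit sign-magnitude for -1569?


Sign bit: 1 (negative)
Magnitude: 1569 = 11000100001
= 111000100001


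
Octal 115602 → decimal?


Positional values:
Position 0: 2 × 8^0 = 2
Position 1: 0 × 8^1 = 0
Position 2: 6 × 8^2 = 384
Position 3: 5 × 8^3 = 2560
Position 4: 1 × 8^4 = 4096
Position 5: 1 × 8^5 = 32768
Sum = 2 + 0 + 384 + 2560 + 4096 + 32768
= 39810


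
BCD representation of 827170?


Each digit → 4-bit binary:
  8 → 1000
  2 → 0010
  7 → 0111
  1 → 0001
  7 → 0111
  0 → 0000
= 1000 0010 0111 0001 0111 0000


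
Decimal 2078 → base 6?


Divide by 6 repeatedly:
2078 ÷ 6 = 346 remainder 2
346 ÷ 6 = 57 remainder 4
57 ÷ 6 = 9 remainder 3
9 ÷ 6 = 1 remainder 3
1 ÷ 6 = 0 remainder 1
Reading remainders bottom-up:
= 13342


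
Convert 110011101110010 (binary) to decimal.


Positional values:
Bit 1: 1 × 2^1 = 2
Bit 4: 1 × 2^4 = 16
Bit 5: 1 × 2^5 = 32
Bit 6: 1 × 2^6 = 64
Bit 8: 1 × 2^8 = 256
Bit 9: 1 × 2^9 = 512
Bit 10: 1 × 2^10 = 1024
Bit 13: 1 × 2^13 = 8192
Bit 14: 1 × 2^14 = 16384
Sum = 2 + 16 + 32 + 64 + 256 + 512 + 1024 + 8192 + 16384
= 26482


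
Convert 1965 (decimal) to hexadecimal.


Divide by 16 repeatedly:
1965 ÷ 16 = 122 remainder 13 (D)
122 ÷ 16 = 7 remainder 10 (A)
7 ÷ 16 = 0 remainder 7 (7)
Reading remainders bottom-up:
= 0x7AD


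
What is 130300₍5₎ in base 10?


Positional values (base 5):
  0 × 5^0 = 0 × 1 = 0
  0 × 5^1 = 0 × 5 = 0
  3 × 5^2 = 3 × 25 = 75
  0 × 5^3 = 0 × 125 = 0
  3 × 5^4 = 3 × 625 = 1875
  1 × 5^5 = 1 × 3125 = 3125
Sum = 0 + 0 + 75 + 0 + 1875 + 3125
= 5075


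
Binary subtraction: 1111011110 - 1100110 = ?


Align and subtract column by column (LSB to MSB, borrowing when needed):
  1111011110
- 0001100110
  ----------
  col 0: (0 - 0 borrow-in) - 0 → 0 - 0 = 0, borrow out 0
  col 1: (1 - 0 borrow-in) - 1 → 1 - 1 = 0, borrow out 0
  col 2: (1 - 0 borrow-in) - 1 → 1 - 1 = 0, borrow out 0
  col 3: (1 - 0 borrow-in) - 0 → 1 - 0 = 1, borrow out 0
  col 4: (1 - 0 borrow-in) - 0 → 1 - 0 = 1, borrow out 0
  col 5: (0 - 0 borrow-in) - 1 → borrow from next column: (0+2) - 1 = 1, borrow out 1
  col 6: (1 - 1 borrow-in) - 1 → borrow from next column: (0+2) - 1 = 1, borrow out 1
  col 7: (1 - 1 borrow-in) - 0 → 0 - 0 = 0, borrow out 0
  col 8: (1 - 0 borrow-in) - 0 → 1 - 0 = 1, borrow out 0
  col 9: (1 - 0 borrow-in) - 0 → 1 - 0 = 1, borrow out 0
Reading bits MSB→LSB: 1101111000
Strip leading zeros: 1101111000
= 1101111000


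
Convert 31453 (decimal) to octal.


Divide by 8 repeatedly:
31453 ÷ 8 = 3931 remainder 5
3931 ÷ 8 = 491 remainder 3
491 ÷ 8 = 61 remainder 3
61 ÷ 8 = 7 remainder 5
7 ÷ 8 = 0 remainder 7
Reading remainders bottom-up:
= 0o75335


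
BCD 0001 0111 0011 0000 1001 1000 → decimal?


Each 4-bit group → digit:
  0001 → 1
  0111 → 7
  0011 → 3
  0000 → 0
  1001 → 9
  1000 → 8
= 173098


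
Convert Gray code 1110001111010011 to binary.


Gray code: 1110001111010011
MSB stays the same: 1
Each subsequent bit = prev_binary XOR current_gray:
  B[1] = 1 XOR 1 = 0
  B[2] = 0 XOR 1 = 1
  B[3] = 1 XOR 0 = 1
  B[4] = 1 XOR 0 = 1
  B[5] = 1 XOR 0 = 1
  B[6] = 1 XOR 1 = 0
  B[7] = 0 XOR 1 = 1
  B[8] = 1 XOR 1 = 0
  B[9] = 0 XOR 1 = 1
  B[10] = 1 XOR 0 = 1
  B[11] = 1 XOR 1 = 0
  B[12] = 0 XOR 0 = 0
  B[13] = 0 XOR 0 = 0
  B[14] = 0 XOR 1 = 1
  B[15] = 1 XOR 1 = 0
= 1011110101100010 (48482 decimal)


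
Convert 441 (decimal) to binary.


Divide by 2 repeatedly:
441 ÷ 2 = 220 remainder 1
220 ÷ 2 = 110 remainder 0
110 ÷ 2 = 55 remainder 0
55 ÷ 2 = 27 remainder 1
27 ÷ 2 = 13 remainder 1
13 ÷ 2 = 6 remainder 1
6 ÷ 2 = 3 remainder 0
3 ÷ 2 = 1 remainder 1
1 ÷ 2 = 0 remainder 1
Reading remainders bottom-up:
= 110111001


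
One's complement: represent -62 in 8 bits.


Original: 00111110
Invert all bits:
  bit 0: 0 → 1
  bit 1: 0 → 1
  bit 2: 1 → 0
  bit 3: 1 → 0
  bit 4: 1 → 0
  bit 5: 1 → 0
  bit 6: 1 → 0
  bit 7: 0 → 1
= 11000001


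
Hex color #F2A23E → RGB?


Hex: #F2A23E
R = F2₁₆ = 242
G = A2₁₆ = 162
B = 3E₁₆ = 62
= RGB(242, 162, 62)


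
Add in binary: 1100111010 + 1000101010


Align and add column by column (LSB to MSB, carry propagating):
  01100111010
+ 01000101010
  -----------
  col 0: 0 + 0 + 0 (carry in) = 0 → bit 0, carry out 0
  col 1: 1 + 1 + 0 (carry in) = 2 → bit 0, carry out 1
  col 2: 0 + 0 + 1 (carry in) = 1 → bit 1, carry out 0
  col 3: 1 + 1 + 0 (carry in) = 2 → bit 0, carry out 1
  col 4: 1 + 0 + 1 (carry in) = 2 → bit 0, carry out 1
  col 5: 1 + 1 + 1 (carry in) = 3 → bit 1, carry out 1
  col 6: 0 + 0 + 1 (carry in) = 1 → bit 1, carry out 0
  col 7: 0 + 0 + 0 (carry in) = 0 → bit 0, carry out 0
  col 8: 1 + 0 + 0 (carry in) = 1 → bit 1, carry out 0
  col 9: 1 + 1 + 0 (carry in) = 2 → bit 0, carry out 1
  col 10: 0 + 0 + 1 (carry in) = 1 → bit 1, carry out 0
Reading bits MSB→LSB: 10101100100
Strip leading zeros: 10101100100
= 10101100100


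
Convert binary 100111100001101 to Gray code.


Binary: 100111100001101
Gray code: G = B XOR (B >> 1)
B >> 1 = 010011110000110
100111100001101 XOR 010011110000110:
  1 XOR 0 = 1
  0 XOR 1 = 1
  0 XOR 0 = 0
  1 XOR 0 = 1
  1 XOR 1 = 0
  1 XOR 1 = 0
  1 XOR 1 = 0
  0 XOR 1 = 1
  0 XOR 0 = 0
  0 XOR 0 = 0
  0 XOR 0 = 0
  1 XOR 0 = 1
  1 XOR 1 = 0
  0 XOR 1 = 1
  1 XOR 0 = 1
= 110100010001011


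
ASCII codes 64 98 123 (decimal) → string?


Codes (decimal): 64 98 123
Per-code ASCII lookup:
  64  (special character) → '@'
  98  (range 97-122: lowercase, 98 - 97 = 1) → 'b'
  123  (special character) → '{'
= '@b{'


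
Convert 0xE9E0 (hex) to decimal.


Positional values:
Position 0: 0 × 16^0 = 0 × 1 = 0
Position 1: E × 16^1 = 14 × 16 = 224
Position 2: 9 × 16^2 = 9 × 256 = 2304
Position 3: E × 16^3 = 14 × 4096 = 57344
Sum = 0 + 224 + 2304 + 57344
= 59872


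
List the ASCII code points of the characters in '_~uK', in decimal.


String: '_~uK'  (4 characters)
Per-character ASCII lookup:
  '_': special character: '_' = 95
  '~': special character: '~' = 126
  'u': lowercase starts at 97: 'u' = 97 + 20 = 117
  'K': uppercase starts at 65: 'K' = 65 + 10 = 75
= 95 126 117 75


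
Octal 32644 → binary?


Each octal digit → 3 binary bits:
  3 = 011
  2 = 010
  6 = 110
  4 = 100
  4 = 100
Concatenate: 011 010 110 100 100
= 011010110100100


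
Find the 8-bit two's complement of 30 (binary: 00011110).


Original: 00011110
Step 1 - Invert all bits: 11100001
Step 2 - Add 1: 11100001 + 1
= 11100010 (represents -30)


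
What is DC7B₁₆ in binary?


Each hex digit → 4 binary bits:
  D = 1101
  C = 1100
  7 = 0111
  B = 1011
Concatenate: 1101 1100 0111 1011
= 1101110001111011


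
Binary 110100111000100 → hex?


Group into 4-bit nibbles: 0110100111000100
  0110 = 6
  1001 = 9
  1100 = C
  0100 = 4
= 0x69C4


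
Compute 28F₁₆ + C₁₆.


Align and add column by column (LSB to MSB, each column mod 16 with carry):
  028F
+ 000C
  ----
  col 0: F(15) + C(12) + 0 (carry in) = 27 → B(11), carry out 1
  col 1: 8(8) + 0(0) + 1 (carry in) = 9 → 9(9), carry out 0
  col 2: 2(2) + 0(0) + 0 (carry in) = 2 → 2(2), carry out 0
  col 3: 0(0) + 0(0) + 0 (carry in) = 0 → 0(0), carry out 0
Reading digits MSB→LSB: 029B
Strip leading zeros: 29B
= 0x29B


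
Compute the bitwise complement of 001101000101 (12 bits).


Original: 001101000101
Invert all bits:
  bit 0: 0 → 1
  bit 1: 0 → 1
  bit 2: 1 → 0
  bit 3: 1 → 0
  bit 4: 0 → 1
  bit 5: 1 → 0
  bit 6: 0 → 1
  bit 7: 0 → 1
  bit 8: 0 → 1
  bit 9: 1 → 0
  bit 10: 0 → 1
  bit 11: 1 → 0
= 110010111010


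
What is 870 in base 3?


Divide by 3 repeatedly:
870 ÷ 3 = 290 remainder 0
290 ÷ 3 = 96 remainder 2
96 ÷ 3 = 32 remainder 0
32 ÷ 3 = 10 remainder 2
10 ÷ 3 = 3 remainder 1
3 ÷ 3 = 1 remainder 0
1 ÷ 3 = 0 remainder 1
Reading remainders bottom-up:
= 1012020


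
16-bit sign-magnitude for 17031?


Sign bit: 0 (positive)
Magnitude: 17031 = 100001010000111
= 0100001010000111


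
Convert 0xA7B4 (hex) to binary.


Each hex digit → 4 binary bits:
  A = 1010
  7 = 0111
  B = 1011
  4 = 0100
Concatenate: 1010 0111 1011 0100
= 1010011110110100


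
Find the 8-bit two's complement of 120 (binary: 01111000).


Original: 01111000
Step 1 - Invert all bits: 10000111
Step 2 - Add 1: 10000111 + 1
= 10001000 (represents -120)


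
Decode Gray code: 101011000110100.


Gray code: 101011000110100
MSB stays the same: 1
Each subsequent bit = prev_binary XOR current_gray:
  B[1] = 1 XOR 0 = 1
  B[2] = 1 XOR 1 = 0
  B[3] = 0 XOR 0 = 0
  B[4] = 0 XOR 1 = 1
  B[5] = 1 XOR 1 = 0
  B[6] = 0 XOR 0 = 0
  B[7] = 0 XOR 0 = 0
  B[8] = 0 XOR 0 = 0
  B[9] = 0 XOR 1 = 1
  B[10] = 1 XOR 1 = 0
  B[11] = 0 XOR 0 = 0
  B[12] = 0 XOR 1 = 1
  B[13] = 1 XOR 0 = 1
  B[14] = 1 XOR 0 = 1
= 110010000100111 (25639 decimal)
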